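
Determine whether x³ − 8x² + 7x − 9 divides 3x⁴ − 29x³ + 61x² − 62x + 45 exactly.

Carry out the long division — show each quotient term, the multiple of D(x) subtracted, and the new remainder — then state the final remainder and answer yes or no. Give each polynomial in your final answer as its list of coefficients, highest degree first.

Step 1: lead(3x⁴ − 29x³ + 61x² − 62x + 45) ÷ lead(D) = 3x⁴ ÷ x³ = 3x. Subtract (3x)·D = 3x⁴ − 24x³ + 21x² − 27x. Remainder: −5x³ + 40x² − 35x + 45.
Step 2: lead(−5x³ + 40x² − 35x + 45) ÷ lead(D) = −5x³ ÷ x³ = −5. Subtract (−5)·D = −5x³ + 40x² − 35x + 45. Remainder: 0.

R = [0], so D(x) is a factor of P(x). yes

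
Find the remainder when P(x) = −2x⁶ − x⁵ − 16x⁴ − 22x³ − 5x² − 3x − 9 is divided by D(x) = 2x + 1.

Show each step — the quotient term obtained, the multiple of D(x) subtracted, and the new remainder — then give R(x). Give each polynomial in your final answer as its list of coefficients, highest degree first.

Step 1: lead(−2x⁶ − x⁵ − 16x⁴ − 22x³ − 5x² − 3x − 9) ÷ lead(D) = −2x⁶ ÷ 2x = −x⁵. Subtract (−x⁵)·D = −2x⁶ − x⁵. Remainder: −16x⁴ − 22x³ − 5x² − 3x − 9.
Step 2: lead(−16x⁴ − 22x³ − 5x² − 3x − 9) ÷ lead(D) = −16x⁴ ÷ 2x = −8x³. Subtract (−8x³)·D = −16x⁴ − 8x³. Remainder: −14x³ − 5x² − 3x − 9.
Step 3: lead(−14x³ − 5x² − 3x − 9) ÷ lead(D) = −14x³ ÷ 2x = −7x². Subtract (−7x²)·D = −14x³ − 7x². Remainder: 2x² − 3x − 9.
Step 4: lead(2x² − 3x − 9) ÷ lead(D) = 2x² ÷ 2x = x. Subtract (x)·D = 2x² + x. Remainder: −4x − 9.
Step 5: lead(−4x − 9) ÷ lead(D) = −4x ÷ 2x = −2. Subtract (−2)·D = −4x − 2. Remainder: −7.

R = [-7]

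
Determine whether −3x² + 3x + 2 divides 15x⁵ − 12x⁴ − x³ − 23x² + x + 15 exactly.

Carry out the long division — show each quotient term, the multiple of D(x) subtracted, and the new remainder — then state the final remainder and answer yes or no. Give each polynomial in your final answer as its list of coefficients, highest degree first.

Step 1: lead(15x⁵ − 12x⁴ − x³ − 23x² + x + 15) ÷ lead(D) = 15x⁵ ÷ −3x² = −5x³. Subtract (−5x³)·D = 15x⁵ − 15x⁴ − 10x³. Remainder: 3x⁴ + 9x³ − 23x² + x + 15.
Step 2: lead(3x⁴ + 9x³ − 23x² + x + 15) ÷ lead(D) = 3x⁴ ÷ −3x² = −x². Subtract (−x²)·D = 3x⁴ − 3x³ − 2x². Remainder: 12x³ − 21x² + x + 15.
Step 3: lead(12x³ − 21x² + x + 15) ÷ lead(D) = 12x³ ÷ −3x² = −4x. Subtract (−4x)·D = 12x³ − 12x² − 8x. Remainder: −9x² + 9x + 15.
Step 4: lead(−9x² + 9x + 15) ÷ lead(D) = −9x² ÷ −3x² = 3. Subtract (3)·D = −9x² + 9x + 6. Remainder: 9.

R = [9], so D(x) is not a factor of P(x). no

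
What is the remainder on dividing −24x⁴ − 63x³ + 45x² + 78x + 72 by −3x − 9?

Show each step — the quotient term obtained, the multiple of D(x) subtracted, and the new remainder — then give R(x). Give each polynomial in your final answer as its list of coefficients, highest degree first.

Step 1: lead(−24x⁴ − 63x³ + 45x² + 78x + 72) ÷ lead(D) = −24x⁴ ÷ −3x = 8x³. Subtract (8x³)·D = −24x⁴ − 72x³. Remainder: 9x³ + 45x² + 78x + 72.
Step 2: lead(9x³ + 45x² + 78x + 72) ÷ lead(D) = 9x³ ÷ −3x = −3x². Subtract (−3x²)·D = 9x³ + 27x². Remainder: 18x² + 78x + 72.
Step 3: lead(18x² + 78x + 72) ÷ lead(D) = 18x² ÷ −3x = −6x. Subtract (−6x)·D = 18x² + 54x. Remainder: 24x + 72.
Step 4: lead(24x + 72) ÷ lead(D) = 24x ÷ −3x = −8. Subtract (−8)·D = 24x + 72. Remainder: 0.

R = [0]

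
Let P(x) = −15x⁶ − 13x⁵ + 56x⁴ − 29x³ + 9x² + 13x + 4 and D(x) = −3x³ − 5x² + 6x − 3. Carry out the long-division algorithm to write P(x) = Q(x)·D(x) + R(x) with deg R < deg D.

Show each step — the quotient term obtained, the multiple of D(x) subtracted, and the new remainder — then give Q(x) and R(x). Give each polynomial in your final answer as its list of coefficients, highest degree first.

Q = [5, -4, -2, 0]; R = [9, 7, 4]

Step 1: lead(−15x⁶ − 13x⁵ + 56x⁴ − 29x³ + 9x² + 13x + 4) ÷ lead(D) = −15x⁶ ÷ −3x³ = 5x³. Subtract (5x³)·D = −15x⁶ − 25x⁵ + 30x⁴ − 15x³. Remainder: 12x⁵ + 26x⁴ − 14x³ + 9x² + 13x + 4.
Step 2: lead(12x⁵ + 26x⁴ − 14x³ + 9x² + 13x + 4) ÷ lead(D) = 12x⁵ ÷ −3x³ = −4x². Subtract (−4x²)·D = 12x⁵ + 20x⁴ − 24x³ + 12x². Remainder: 6x⁴ + 10x³ − 3x² + 13x + 4.
Step 3: lead(6x⁴ + 10x³ − 3x² + 13x + 4) ÷ lead(D) = 6x⁴ ÷ −3x³ = −2x. Subtract (−2x)·D = 6x⁴ + 10x³ − 12x² + 6x. Remainder: 9x² + 7x + 4.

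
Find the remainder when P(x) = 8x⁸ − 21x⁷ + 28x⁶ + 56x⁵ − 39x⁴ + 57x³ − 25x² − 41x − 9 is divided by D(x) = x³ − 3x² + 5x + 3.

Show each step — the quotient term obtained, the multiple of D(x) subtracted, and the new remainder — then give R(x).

R(x) = −7x² − 9x − 6

Step 1: lead(8x⁸ − 21x⁷ + 28x⁶ + 56x⁵ − 39x⁴ + 57x³ − 25x² − 41x − 9) ÷ lead(D) = 8x⁸ ÷ x³ = 8x⁵. Subtract (8x⁵)·D = 8x⁸ − 24x⁷ + 40x⁶ + 24x⁵. Remainder: 3x⁷ − 12x⁶ + 32x⁵ − 39x⁴ + 57x³ − 25x² − 41x − 9.
Step 2: lead(3x⁷ − 12x⁶ + 32x⁵ − 39x⁴ + 57x³ − 25x² − 41x − 9) ÷ lead(D) = 3x⁷ ÷ x³ = 3x⁴. Subtract (3x⁴)·D = 3x⁷ − 9x⁶ + 15x⁵ + 9x⁴. Remainder: −3x⁶ + 17x⁵ − 48x⁴ + 57x³ − 25x² − 41x − 9.
Step 3: lead(−3x⁶ + 17x⁵ − 48x⁴ + 57x³ − 25x² − 41x − 9) ÷ lead(D) = −3x⁶ ÷ x³ = −3x³. Subtract (−3x³)·D = −3x⁶ + 9x⁵ − 15x⁴ − 9x³. Remainder: 8x⁵ − 33x⁴ + 66x³ − 25x² − 41x − 9.
Step 4: lead(8x⁵ − 33x⁴ + 66x³ − 25x² − 41x − 9) ÷ lead(D) = 8x⁵ ÷ x³ = 8x². Subtract (8x²)·D = 8x⁵ − 24x⁴ + 40x³ + 24x². Remainder: −9x⁴ + 26x³ − 49x² − 41x − 9.
Step 5: lead(−9x⁴ + 26x³ − 49x² − 41x − 9) ÷ lead(D) = −9x⁴ ÷ x³ = −9x. Subtract (−9x)·D = −9x⁴ + 27x³ − 45x² − 27x. Remainder: −x³ − 4x² − 14x − 9.
Step 6: lead(−x³ − 4x² − 14x − 9) ÷ lead(D) = −x³ ÷ x³ = −1. Subtract (−1)·D = −x³ + 3x² − 5x − 3. Remainder: −7x² − 9x − 6.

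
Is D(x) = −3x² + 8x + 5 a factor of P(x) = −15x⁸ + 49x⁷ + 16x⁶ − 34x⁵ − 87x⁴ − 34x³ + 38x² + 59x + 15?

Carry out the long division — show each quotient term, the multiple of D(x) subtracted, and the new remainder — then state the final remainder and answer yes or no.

R(x) = 2x − 5, so D(x) is not a factor of P(x). no

Step 1: lead(−15x⁸ + 49x⁷ + 16x⁶ − 34x⁵ − 87x⁴ − 34x³ + 38x² + 59x + 15) ÷ lead(D) = −15x⁸ ÷ −3x² = 5x⁶. Subtract (5x⁶)·D = −15x⁸ + 40x⁷ + 25x⁶. Remainder: 9x⁷ − 9x⁶ − 34x⁵ − 87x⁴ − 34x³ + 38x² + 59x + 15.
Step 2: lead(9x⁷ − 9x⁶ − 34x⁵ − 87x⁴ − 34x³ + 38x² + 59x + 15) ÷ lead(D) = 9x⁷ ÷ −3x² = −3x⁵. Subtract (−3x⁵)·D = 9x⁷ − 24x⁶ − 15x⁵. Remainder: 15x⁶ − 19x⁵ − 87x⁴ − 34x³ + 38x² + 59x + 15.
Step 3: lead(15x⁶ − 19x⁵ − 87x⁴ − 34x³ + 38x² + 59x + 15) ÷ lead(D) = 15x⁶ ÷ −3x² = −5x⁴. Subtract (−5x⁴)·D = 15x⁶ − 40x⁵ − 25x⁴. Remainder: 21x⁵ − 62x⁴ − 34x³ + 38x² + 59x + 15.
Step 4: lead(21x⁵ − 62x⁴ − 34x³ + 38x² + 59x + 15) ÷ lead(D) = 21x⁵ ÷ −3x² = −7x³. Subtract (−7x³)·D = 21x⁵ − 56x⁴ − 35x³. Remainder: −6x⁴ + x³ + 38x² + 59x + 15.
Step 5: lead(−6x⁴ + x³ + 38x² + 59x + 15) ÷ lead(D) = −6x⁴ ÷ −3x² = 2x². Subtract (2x²)·D = −6x⁴ + 16x³ + 10x². Remainder: −15x³ + 28x² + 59x + 15.
Step 6: lead(−15x³ + 28x² + 59x + 15) ÷ lead(D) = −15x³ ÷ −3x² = 5x. Subtract (5x)·D = −15x³ + 40x² + 25x. Remainder: −12x² + 34x + 15.
Step 7: lead(−12x² + 34x + 15) ÷ lead(D) = −12x² ÷ −3x² = 4. Subtract (4)·D = −12x² + 32x + 20. Remainder: 2x − 5.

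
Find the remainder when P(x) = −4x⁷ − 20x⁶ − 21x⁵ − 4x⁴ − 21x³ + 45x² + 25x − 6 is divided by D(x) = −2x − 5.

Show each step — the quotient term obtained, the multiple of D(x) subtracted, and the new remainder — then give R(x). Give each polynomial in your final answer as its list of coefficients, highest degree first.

R = [-6]

Step 1: lead(−4x⁷ − 20x⁶ − 21x⁵ − 4x⁴ − 21x³ + 45x² + 25x − 6) ÷ lead(D) = −4x⁷ ÷ −2x = 2x⁶. Subtract (2x⁶)·D = −4x⁷ − 10x⁶. Remainder: −10x⁶ − 21x⁵ − 4x⁴ − 21x³ + 45x² + 25x − 6.
Step 2: lead(−10x⁶ − 21x⁵ − 4x⁴ − 21x³ + 45x² + 25x − 6) ÷ lead(D) = −10x⁶ ÷ −2x = 5x⁵. Subtract (5x⁵)·D = −10x⁶ − 25x⁵. Remainder: 4x⁵ − 4x⁴ − 21x³ + 45x² + 25x − 6.
Step 3: lead(4x⁵ − 4x⁴ − 21x³ + 45x² + 25x − 6) ÷ lead(D) = 4x⁵ ÷ −2x = −2x⁴. Subtract (−2x⁴)·D = 4x⁵ + 10x⁴. Remainder: −14x⁴ − 21x³ + 45x² + 25x − 6.
Step 4: lead(−14x⁴ − 21x³ + 45x² + 25x − 6) ÷ lead(D) = −14x⁴ ÷ −2x = 7x³. Subtract (7x³)·D = −14x⁴ − 35x³. Remainder: 14x³ + 45x² + 25x − 6.
Step 5: lead(14x³ + 45x² + 25x − 6) ÷ lead(D) = 14x³ ÷ −2x = −7x². Subtract (−7x²)·D = 14x³ + 35x². Remainder: 10x² + 25x − 6.
Step 6: lead(10x² + 25x − 6) ÷ lead(D) = 10x² ÷ −2x = −5x. Subtract (−5x)·D = 10x² + 25x. Remainder: −6.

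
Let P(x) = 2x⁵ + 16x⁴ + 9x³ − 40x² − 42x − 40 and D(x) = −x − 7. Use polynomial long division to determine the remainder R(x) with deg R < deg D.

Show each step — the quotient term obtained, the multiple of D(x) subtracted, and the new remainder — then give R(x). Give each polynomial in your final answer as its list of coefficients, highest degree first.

R = [9]

Step 1: lead(2x⁵ + 16x⁴ + 9x³ − 40x² − 42x − 40) ÷ lead(D) = 2x⁵ ÷ −x = −2x⁴. Subtract (−2x⁴)·D = 2x⁵ + 14x⁴. Remainder: 2x⁴ + 9x³ − 40x² − 42x − 40.
Step 2: lead(2x⁴ + 9x³ − 40x² − 42x − 40) ÷ lead(D) = 2x⁴ ÷ −x = −2x³. Subtract (−2x³)·D = 2x⁴ + 14x³. Remainder: −5x³ − 40x² − 42x − 40.
Step 3: lead(−5x³ − 40x² − 42x − 40) ÷ lead(D) = −5x³ ÷ −x = 5x². Subtract (5x²)·D = −5x³ − 35x². Remainder: −5x² − 42x − 40.
Step 4: lead(−5x² − 42x − 40) ÷ lead(D) = −5x² ÷ −x = 5x. Subtract (5x)·D = −5x² − 35x. Remainder: −7x − 40.
Step 5: lead(−7x − 40) ÷ lead(D) = −7x ÷ −x = 7. Subtract (7)·D = −7x − 49. Remainder: 9.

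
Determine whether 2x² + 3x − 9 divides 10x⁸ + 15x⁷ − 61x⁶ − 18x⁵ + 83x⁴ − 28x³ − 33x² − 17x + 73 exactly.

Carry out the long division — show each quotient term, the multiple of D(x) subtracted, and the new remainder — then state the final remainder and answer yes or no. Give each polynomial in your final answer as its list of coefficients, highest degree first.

R = [-8, -8], so D(x) is not a factor of P(x). no

Step 1: lead(10x⁸ + 15x⁷ − 61x⁶ − 18x⁵ + 83x⁴ − 28x³ − 33x² − 17x + 73) ÷ lead(D) = 10x⁸ ÷ 2x² = 5x⁶. Subtract (5x⁶)·D = 10x⁸ + 15x⁷ − 45x⁶. Remainder: −16x⁶ − 18x⁵ + 83x⁴ − 28x³ − 33x² − 17x + 73.
Step 2: lead(−16x⁶ − 18x⁵ + 83x⁴ − 28x³ − 33x² − 17x + 73) ÷ lead(D) = −16x⁶ ÷ 2x² = −8x⁴. Subtract (−8x⁴)·D = −16x⁶ − 24x⁵ + 72x⁴. Remainder: 6x⁵ + 11x⁴ − 28x³ − 33x² − 17x + 73.
Step 3: lead(6x⁵ + 11x⁴ − 28x³ − 33x² − 17x + 73) ÷ lead(D) = 6x⁵ ÷ 2x² = 3x³. Subtract (3x³)·D = 6x⁵ + 9x⁴ − 27x³. Remainder: 2x⁴ − x³ − 33x² − 17x + 73.
Step 4: lead(2x⁴ − x³ − 33x² − 17x + 73) ÷ lead(D) = 2x⁴ ÷ 2x² = x². Subtract (x²)·D = 2x⁴ + 3x³ − 9x². Remainder: −4x³ − 24x² − 17x + 73.
Step 5: lead(−4x³ − 24x² − 17x + 73) ÷ lead(D) = −4x³ ÷ 2x² = −2x. Subtract (−2x)·D = −4x³ − 6x² + 18x. Remainder: −18x² − 35x + 73.
Step 6: lead(−18x² − 35x + 73) ÷ lead(D) = −18x² ÷ 2x² = −9. Subtract (−9)·D = −18x² − 27x + 81. Remainder: −8x − 8.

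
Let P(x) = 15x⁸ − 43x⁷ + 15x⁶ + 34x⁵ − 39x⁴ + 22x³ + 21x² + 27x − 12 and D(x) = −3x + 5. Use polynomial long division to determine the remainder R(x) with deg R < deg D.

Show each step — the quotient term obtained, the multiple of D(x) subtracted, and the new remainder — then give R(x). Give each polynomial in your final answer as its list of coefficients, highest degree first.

Step 1: lead(15x⁸ − 43x⁷ + 15x⁶ + 34x⁵ − 39x⁴ + 22x³ + 21x² + 27x − 12) ÷ lead(D) = 15x⁸ ÷ −3x = −5x⁷. Subtract (−5x⁷)·D = 15x⁸ − 25x⁷. Remainder: −18x⁷ + 15x⁶ + 34x⁵ − 39x⁴ + 22x³ + 21x² + 27x − 12.
Step 2: lead(−18x⁷ + 15x⁶ + 34x⁵ − 39x⁴ + 22x³ + 21x² + 27x − 12) ÷ lead(D) = −18x⁷ ÷ −3x = 6x⁶. Subtract (6x⁶)·D = −18x⁷ + 30x⁶. Remainder: −15x⁶ + 34x⁵ − 39x⁴ + 22x³ + 21x² + 27x − 12.
Step 3: lead(−15x⁶ + 34x⁵ − 39x⁴ + 22x³ + 21x² + 27x − 12) ÷ lead(D) = −15x⁶ ÷ −3x = 5x⁵. Subtract (5x⁵)·D = −15x⁶ + 25x⁵. Remainder: 9x⁵ − 39x⁴ + 22x³ + 21x² + 27x − 12.
Step 4: lead(9x⁵ − 39x⁴ + 22x³ + 21x² + 27x − 12) ÷ lead(D) = 9x⁵ ÷ −3x = −3x⁴. Subtract (−3x⁴)·D = 9x⁵ − 15x⁴. Remainder: −24x⁴ + 22x³ + 21x² + 27x − 12.
Step 5: lead(−24x⁴ + 22x³ + 21x² + 27x − 12) ÷ lead(D) = −24x⁴ ÷ −3x = 8x³. Subtract (8x³)·D = −24x⁴ + 40x³. Remainder: −18x³ + 21x² + 27x − 12.
Step 6: lead(−18x³ + 21x² + 27x − 12) ÷ lead(D) = −18x³ ÷ −3x = 6x². Subtract (6x²)·D = −18x³ + 30x². Remainder: −9x² + 27x − 12.
Step 7: lead(−9x² + 27x − 12) ÷ lead(D) = −9x² ÷ −3x = 3x. Subtract (3x)·D = −9x² + 15x. Remainder: 12x − 12.
Step 8: lead(12x − 12) ÷ lead(D) = 12x ÷ −3x = −4. Subtract (−4)·D = 12x − 20. Remainder: 8.

R = [8]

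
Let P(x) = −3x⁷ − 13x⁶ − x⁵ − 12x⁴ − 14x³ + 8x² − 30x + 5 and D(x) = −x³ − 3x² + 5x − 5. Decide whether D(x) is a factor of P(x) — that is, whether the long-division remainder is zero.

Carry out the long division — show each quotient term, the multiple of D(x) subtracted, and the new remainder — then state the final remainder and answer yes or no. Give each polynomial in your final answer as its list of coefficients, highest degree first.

Step 1: lead(−3x⁷ − 13x⁶ − x⁵ − 12x⁴ − 14x³ + 8x² − 30x + 5) ÷ lead(D) = −3x⁷ ÷ −x³ = 3x⁴. Subtract (3x⁴)·D = −3x⁷ − 9x⁶ + 15x⁵ − 15x⁴. Remainder: −4x⁶ − 16x⁵ + 3x⁴ − 14x³ + 8x² − 30x + 5.
Step 2: lead(−4x⁶ − 16x⁵ + 3x⁴ − 14x³ + 8x² − 30x + 5) ÷ lead(D) = −4x⁶ ÷ −x³ = 4x³. Subtract (4x³)·D = −4x⁶ − 12x⁵ + 20x⁴ − 20x³. Remainder: −4x⁵ − 17x⁴ + 6x³ + 8x² − 30x + 5.
Step 3: lead(−4x⁵ − 17x⁴ + 6x³ + 8x² − 30x + 5) ÷ lead(D) = −4x⁵ ÷ −x³ = 4x². Subtract (4x²)·D = −4x⁵ − 12x⁴ + 20x³ − 20x². Remainder: −5x⁴ − 14x³ + 28x² − 30x + 5.
Step 4: lead(−5x⁴ − 14x³ + 28x² − 30x + 5) ÷ lead(D) = −5x⁴ ÷ −x³ = 5x. Subtract (5x)·D = −5x⁴ − 15x³ + 25x² − 25x. Remainder: x³ + 3x² − 5x + 5.
Step 5: lead(x³ + 3x² − 5x + 5) ÷ lead(D) = x³ ÷ −x³ = −1. Subtract (−1)·D = x³ + 3x² − 5x + 5. Remainder: 0.

R = [0], so D(x) is a factor of P(x). yes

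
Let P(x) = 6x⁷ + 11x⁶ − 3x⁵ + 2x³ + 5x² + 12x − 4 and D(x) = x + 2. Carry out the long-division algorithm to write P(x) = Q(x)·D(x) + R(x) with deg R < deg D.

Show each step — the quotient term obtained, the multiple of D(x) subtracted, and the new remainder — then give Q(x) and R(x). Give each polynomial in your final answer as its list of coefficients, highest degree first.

Step 1: lead(6x⁷ + 11x⁶ − 3x⁵ + 2x³ + 5x² + 12x − 4) ÷ lead(D) = 6x⁷ ÷ x = 6x⁶. Subtract (6x⁶)·D = 6x⁷ + 12x⁶. Remainder: −x⁶ − 3x⁵ + 2x³ + 5x² + 12x − 4.
Step 2: lead(−x⁶ − 3x⁵ + 2x³ + 5x² + 12x − 4) ÷ lead(D) = −x⁶ ÷ x = −x⁵. Subtract (−x⁵)·D = −x⁶ − 2x⁵. Remainder: −x⁵ + 2x³ + 5x² + 12x − 4.
Step 3: lead(−x⁵ + 2x³ + 5x² + 12x − 4) ÷ lead(D) = −x⁵ ÷ x = −x⁴. Subtract (−x⁴)·D = −x⁵ − 2x⁴. Remainder: 2x⁴ + 2x³ + 5x² + 12x − 4.
Step 4: lead(2x⁴ + 2x³ + 5x² + 12x − 4) ÷ lead(D) = 2x⁴ ÷ x = 2x³. Subtract (2x³)·D = 2x⁴ + 4x³. Remainder: −2x³ + 5x² + 12x − 4.
Step 5: lead(−2x³ + 5x² + 12x − 4) ÷ lead(D) = −2x³ ÷ x = −2x². Subtract (−2x²)·D = −2x³ − 4x². Remainder: 9x² + 12x − 4.
Step 6: lead(9x² + 12x − 4) ÷ lead(D) = 9x² ÷ x = 9x. Subtract (9x)·D = 9x² + 18x. Remainder: −6x − 4.
Step 7: lead(−6x − 4) ÷ lead(D) = −6x ÷ x = −6. Subtract (−6)·D = −6x − 12. Remainder: 8.

Q = [6, -1, -1, 2, -2, 9, -6]; R = [8]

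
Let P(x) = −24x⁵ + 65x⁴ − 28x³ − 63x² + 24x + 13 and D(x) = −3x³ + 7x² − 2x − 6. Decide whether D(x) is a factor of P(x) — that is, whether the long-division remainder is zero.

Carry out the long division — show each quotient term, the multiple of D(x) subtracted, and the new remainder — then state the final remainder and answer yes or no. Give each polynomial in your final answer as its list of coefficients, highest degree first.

Step 1: lead(−24x⁵ + 65x⁴ − 28x³ − 63x² + 24x + 13) ÷ lead(D) = −24x⁵ ÷ −3x³ = 8x². Subtract (8x²)·D = −24x⁵ + 56x⁴ − 16x³ − 48x². Remainder: 9x⁴ − 12x³ − 15x² + 24x + 13.
Step 2: lead(9x⁴ − 12x³ − 15x² + 24x + 13) ÷ lead(D) = 9x⁴ ÷ −3x³ = −3x. Subtract (−3x)·D = 9x⁴ − 21x³ + 6x² + 18x. Remainder: 9x³ − 21x² + 6x + 13.
Step 3: lead(9x³ − 21x² + 6x + 13) ÷ lead(D) = 9x³ ÷ −3x³ = −3. Subtract (−3)·D = 9x³ − 21x² + 6x + 18. Remainder: −5.

R = [-5], so D(x) is not a factor of P(x). no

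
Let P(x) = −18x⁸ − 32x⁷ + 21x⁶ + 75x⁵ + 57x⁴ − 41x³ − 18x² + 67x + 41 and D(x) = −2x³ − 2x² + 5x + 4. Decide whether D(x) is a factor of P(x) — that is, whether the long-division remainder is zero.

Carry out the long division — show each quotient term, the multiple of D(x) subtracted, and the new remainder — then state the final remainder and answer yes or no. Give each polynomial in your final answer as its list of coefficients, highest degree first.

Step 1: lead(−18x⁸ − 32x⁷ + 21x⁶ + 75x⁵ + 57x⁴ − 41x³ − 18x² + 67x + 41) ÷ lead(D) = −18x⁸ ÷ −2x³ = 9x⁵. Subtract (9x⁵)·D = −18x⁸ − 18x⁷ + 45x⁶ + 36x⁵. Remainder: −14x⁷ − 24x⁶ + 39x⁵ + 57x⁴ − 41x³ − 18x² + 67x + 41.
Step 2: lead(−14x⁷ − 24x⁶ + 39x⁵ + 57x⁴ − 41x³ − 18x² + 67x + 41) ÷ lead(D) = −14x⁷ ÷ −2x³ = 7x⁴. Subtract (7x⁴)·D = −14x⁷ − 14x⁶ + 35x⁵ + 28x⁴. Remainder: −10x⁶ + 4x⁵ + 29x⁴ − 41x³ − 18x² + 67x + 41.
Step 3: lead(−10x⁶ + 4x⁵ + 29x⁴ − 41x³ − 18x² + 67x + 41) ÷ lead(D) = −10x⁶ ÷ −2x³ = 5x³. Subtract (5x³)·D = −10x⁶ − 10x⁵ + 25x⁴ + 20x³. Remainder: 14x⁵ + 4x⁴ − 61x³ − 18x² + 67x + 41.
Step 4: lead(14x⁵ + 4x⁴ − 61x³ − 18x² + 67x + 41) ÷ lead(D) = 14x⁵ ÷ −2x³ = −7x². Subtract (−7x²)·D = 14x⁵ + 14x⁴ − 35x³ − 28x². Remainder: −10x⁴ − 26x³ + 10x² + 67x + 41.
Step 5: lead(−10x⁴ − 26x³ + 10x² + 67x + 41) ÷ lead(D) = −10x⁴ ÷ −2x³ = 5x. Subtract (5x)·D = −10x⁴ − 10x³ + 25x² + 20x. Remainder: −16x³ − 15x² + 47x + 41.
Step 6: lead(−16x³ − 15x² + 47x + 41) ÷ lead(D) = −16x³ ÷ −2x³ = 8. Subtract (8)·D = −16x³ − 16x² + 40x + 32. Remainder: x² + 7x + 9.

R = [1, 7, 9], so D(x) is not a factor of P(x). no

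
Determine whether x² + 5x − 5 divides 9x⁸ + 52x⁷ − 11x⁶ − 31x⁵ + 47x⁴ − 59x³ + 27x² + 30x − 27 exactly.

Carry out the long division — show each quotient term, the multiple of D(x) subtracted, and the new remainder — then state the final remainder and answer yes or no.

R(x) = 8, so D(x) is not a factor of P(x). no

Step 1: lead(9x⁸ + 52x⁷ − 11x⁶ − 31x⁵ + 47x⁴ − 59x³ + 27x² + 30x − 27) ÷ lead(D) = 9x⁸ ÷ x² = 9x⁶. Subtract (9x⁶)·D = 9x⁸ + 45x⁷ − 45x⁶. Remainder: 7x⁷ + 34x⁶ − 31x⁵ + 47x⁴ − 59x³ + 27x² + 30x − 27.
Step 2: lead(7x⁷ + 34x⁶ − 31x⁵ + 47x⁴ − 59x³ + 27x² + 30x − 27) ÷ lead(D) = 7x⁷ ÷ x² = 7x⁵. Subtract (7x⁵)·D = 7x⁷ + 35x⁶ − 35x⁵. Remainder: −x⁶ + 4x⁵ + 47x⁴ − 59x³ + 27x² + 30x − 27.
Step 3: lead(−x⁶ + 4x⁵ + 47x⁴ − 59x³ + 27x² + 30x − 27) ÷ lead(D) = −x⁶ ÷ x² = −x⁴. Subtract (−x⁴)·D = −x⁶ − 5x⁵ + 5x⁴. Remainder: 9x⁵ + 42x⁴ − 59x³ + 27x² + 30x − 27.
Step 4: lead(9x⁵ + 42x⁴ − 59x³ + 27x² + 30x − 27) ÷ lead(D) = 9x⁵ ÷ x² = 9x³. Subtract (9x³)·D = 9x⁵ + 45x⁴ − 45x³. Remainder: −3x⁴ − 14x³ + 27x² + 30x − 27.
Step 5: lead(−3x⁴ − 14x³ + 27x² + 30x − 27) ÷ lead(D) = −3x⁴ ÷ x² = −3x². Subtract (−3x²)·D = −3x⁴ − 15x³ + 15x². Remainder: x³ + 12x² + 30x − 27.
Step 6: lead(x³ + 12x² + 30x − 27) ÷ lead(D) = x³ ÷ x² = x. Subtract (x)·D = x³ + 5x² − 5x. Remainder: 7x² + 35x − 27.
Step 7: lead(7x² + 35x − 27) ÷ lead(D) = 7x² ÷ x² = 7. Subtract (7)·D = 7x² + 35x − 35. Remainder: 8.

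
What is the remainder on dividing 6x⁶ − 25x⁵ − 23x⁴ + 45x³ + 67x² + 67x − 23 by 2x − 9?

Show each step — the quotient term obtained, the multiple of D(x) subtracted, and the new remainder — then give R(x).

R(x) = −5

Step 1: lead(6x⁶ − 25x⁵ − 23x⁴ + 45x³ + 67x² + 67x − 23) ÷ lead(D) = 6x⁶ ÷ 2x = 3x⁵. Subtract (3x⁵)·D = 6x⁶ − 27x⁵. Remainder: 2x⁵ − 23x⁴ + 45x³ + 67x² + 67x − 23.
Step 2: lead(2x⁵ − 23x⁴ + 45x³ + 67x² + 67x − 23) ÷ lead(D) = 2x⁵ ÷ 2x = x⁴. Subtract (x⁴)·D = 2x⁵ − 9x⁴. Remainder: −14x⁴ + 45x³ + 67x² + 67x − 23.
Step 3: lead(−14x⁴ + 45x³ + 67x² + 67x − 23) ÷ lead(D) = −14x⁴ ÷ 2x = −7x³. Subtract (−7x³)·D = −14x⁴ + 63x³. Remainder: −18x³ + 67x² + 67x − 23.
Step 4: lead(−18x³ + 67x² + 67x − 23) ÷ lead(D) = −18x³ ÷ 2x = −9x². Subtract (−9x²)·D = −18x³ + 81x². Remainder: −14x² + 67x − 23.
Step 5: lead(−14x² + 67x − 23) ÷ lead(D) = −14x² ÷ 2x = −7x. Subtract (−7x)·D = −14x² + 63x. Remainder: 4x − 23.
Step 6: lead(4x − 23) ÷ lead(D) = 4x ÷ 2x = 2. Subtract (2)·D = 4x − 18. Remainder: −5.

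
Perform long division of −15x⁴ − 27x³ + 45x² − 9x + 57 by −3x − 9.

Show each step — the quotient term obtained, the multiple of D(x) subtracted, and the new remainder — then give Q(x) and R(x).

Step 1: lead(−15x⁴ − 27x³ + 45x² − 9x + 57) ÷ lead(D) = −15x⁴ ÷ −3x = 5x³. Subtract (5x³)·D = −15x⁴ − 45x³. Remainder: 18x³ + 45x² − 9x + 57.
Step 2: lead(18x³ + 45x² − 9x + 57) ÷ lead(D) = 18x³ ÷ −3x = −6x². Subtract (−6x²)·D = 18x³ + 54x². Remainder: −9x² − 9x + 57.
Step 3: lead(−9x² − 9x + 57) ÷ lead(D) = −9x² ÷ −3x = 3x. Subtract (3x)·D = −9x² − 27x. Remainder: 18x + 57.
Step 4: lead(18x + 57) ÷ lead(D) = 18x ÷ −3x = −6. Subtract (−6)·D = 18x + 54. Remainder: 3.

Q(x) = 5x³ − 6x² + 3x − 6; R(x) = 3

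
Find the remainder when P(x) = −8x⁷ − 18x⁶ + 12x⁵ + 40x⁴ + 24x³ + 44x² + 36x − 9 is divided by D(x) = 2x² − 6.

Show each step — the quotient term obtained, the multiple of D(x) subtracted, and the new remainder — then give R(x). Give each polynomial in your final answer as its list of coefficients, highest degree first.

R = [-3]

Step 1: lead(−8x⁷ − 18x⁶ + 12x⁵ + 40x⁴ + 24x³ + 44x² + 36x − 9) ÷ lead(D) = −8x⁷ ÷ 2x² = −4x⁵. Subtract (−4x⁵)·D = −8x⁷ + 24x⁵. Remainder: −18x⁶ − 12x⁵ + 40x⁴ + 24x³ + 44x² + 36x − 9.
Step 2: lead(−18x⁶ − 12x⁵ + 40x⁴ + 24x³ + 44x² + 36x − 9) ÷ lead(D) = −18x⁶ ÷ 2x² = −9x⁴. Subtract (−9x⁴)·D = −18x⁶ + 54x⁴. Remainder: −12x⁵ − 14x⁴ + 24x³ + 44x² + 36x − 9.
Step 3: lead(−12x⁵ − 14x⁴ + 24x³ + 44x² + 36x − 9) ÷ lead(D) = −12x⁵ ÷ 2x² = −6x³. Subtract (−6x³)·D = −12x⁵ + 36x³. Remainder: −14x⁴ − 12x³ + 44x² + 36x − 9.
Step 4: lead(−14x⁴ − 12x³ + 44x² + 36x − 9) ÷ lead(D) = −14x⁴ ÷ 2x² = −7x². Subtract (−7x²)·D = −14x⁴ + 42x². Remainder: −12x³ + 2x² + 36x − 9.
Step 5: lead(−12x³ + 2x² + 36x − 9) ÷ lead(D) = −12x³ ÷ 2x² = −6x. Subtract (−6x)·D = −12x³ + 36x. Remainder: 2x² − 9.
Step 6: lead(2x² − 9) ÷ lead(D) = 2x² ÷ 2x² = 1. Subtract (1)·D = 2x² − 6. Remainder: −3.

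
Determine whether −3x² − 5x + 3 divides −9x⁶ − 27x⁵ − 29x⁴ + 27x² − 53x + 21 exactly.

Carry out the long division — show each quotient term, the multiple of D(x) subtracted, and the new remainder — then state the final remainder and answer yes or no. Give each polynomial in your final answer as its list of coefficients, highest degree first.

R = [0], so D(x) is a factor of P(x). yes

Step 1: lead(−9x⁶ − 27x⁵ − 29x⁴ + 27x² − 53x + 21) ÷ lead(D) = −9x⁶ ÷ −3x² = 3x⁴. Subtract (3x⁴)·D = −9x⁶ − 15x⁵ + 9x⁴. Remainder: −12x⁵ − 38x⁴ + 27x² − 53x + 21.
Step 2: lead(−12x⁵ − 38x⁴ + 27x² − 53x + 21) ÷ lead(D) = −12x⁵ ÷ −3x² = 4x³. Subtract (4x³)·D = −12x⁵ − 20x⁴ + 12x³. Remainder: −18x⁴ − 12x³ + 27x² − 53x + 21.
Step 3: lead(−18x⁴ − 12x³ + 27x² − 53x + 21) ÷ lead(D) = −18x⁴ ÷ −3x² = 6x². Subtract (6x²)·D = −18x⁴ − 30x³ + 18x². Remainder: 18x³ + 9x² − 53x + 21.
Step 4: lead(18x³ + 9x² − 53x + 21) ÷ lead(D) = 18x³ ÷ −3x² = −6x. Subtract (−6x)·D = 18x³ + 30x² − 18x. Remainder: −21x² − 35x + 21.
Step 5: lead(−21x² − 35x + 21) ÷ lead(D) = −21x² ÷ −3x² = 7. Subtract (7)·D = −21x² − 35x + 21. Remainder: 0.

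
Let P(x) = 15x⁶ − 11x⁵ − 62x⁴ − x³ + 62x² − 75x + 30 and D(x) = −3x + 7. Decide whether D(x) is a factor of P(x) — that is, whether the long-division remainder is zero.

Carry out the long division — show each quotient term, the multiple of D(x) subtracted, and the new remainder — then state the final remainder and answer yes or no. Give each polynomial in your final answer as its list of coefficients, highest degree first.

R = [2], so D(x) is not a factor of P(x). no

Step 1: lead(15x⁶ − 11x⁵ − 62x⁴ − x³ + 62x² − 75x + 30) ÷ lead(D) = 15x⁶ ÷ −3x = −5x⁵. Subtract (−5x⁵)·D = 15x⁶ − 35x⁵. Remainder: 24x⁵ − 62x⁴ − x³ + 62x² − 75x + 30.
Step 2: lead(24x⁵ − 62x⁴ − x³ + 62x² − 75x + 30) ÷ lead(D) = 24x⁵ ÷ −3x = −8x⁴. Subtract (−8x⁴)·D = 24x⁵ − 56x⁴. Remainder: −6x⁴ − x³ + 62x² − 75x + 30.
Step 3: lead(−6x⁴ − x³ + 62x² − 75x + 30) ÷ lead(D) = −6x⁴ ÷ −3x = 2x³. Subtract (2x³)·D = −6x⁴ + 14x³. Remainder: −15x³ + 62x² − 75x + 30.
Step 4: lead(−15x³ + 62x² − 75x + 30) ÷ lead(D) = −15x³ ÷ −3x = 5x². Subtract (5x²)·D = −15x³ + 35x². Remainder: 27x² − 75x + 30.
Step 5: lead(27x² − 75x + 30) ÷ lead(D) = 27x² ÷ −3x = −9x. Subtract (−9x)·D = 27x² − 63x. Remainder: −12x + 30.
Step 6: lead(−12x + 30) ÷ lead(D) = −12x ÷ −3x = 4. Subtract (4)·D = −12x + 28. Remainder: 2.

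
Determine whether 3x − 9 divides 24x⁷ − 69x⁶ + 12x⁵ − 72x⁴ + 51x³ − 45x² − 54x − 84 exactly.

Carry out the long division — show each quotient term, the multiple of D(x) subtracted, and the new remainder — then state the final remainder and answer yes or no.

Step 1: lead(24x⁷ − 69x⁶ + 12x⁵ − 72x⁴ + 51x³ − 45x² − 54x − 84) ÷ lead(D) = 24x⁷ ÷ 3x = 8x⁶. Subtract (8x⁶)·D = 24x⁷ − 72x⁶. Remainder: 3x⁶ + 12x⁵ − 72x⁴ + 51x³ − 45x² − 54x − 84.
Step 2: lead(3x⁶ + 12x⁵ − 72x⁴ + 51x³ − 45x² − 54x − 84) ÷ lead(D) = 3x⁶ ÷ 3x = x⁵. Subtract (x⁵)·D = 3x⁶ − 9x⁵. Remainder: 21x⁵ − 72x⁴ + 51x³ − 45x² − 54x − 84.
Step 3: lead(21x⁵ − 72x⁴ + 51x³ − 45x² − 54x − 84) ÷ lead(D) = 21x⁵ ÷ 3x = 7x⁴. Subtract (7x⁴)·D = 21x⁵ − 63x⁴. Remainder: −9x⁴ + 51x³ − 45x² − 54x − 84.
Step 4: lead(−9x⁴ + 51x³ − 45x² − 54x − 84) ÷ lead(D) = −9x⁴ ÷ 3x = −3x³. Subtract (−3x³)·D = −9x⁴ + 27x³. Remainder: 24x³ − 45x² − 54x − 84.
Step 5: lead(24x³ − 45x² − 54x − 84) ÷ lead(D) = 24x³ ÷ 3x = 8x². Subtract (8x²)·D = 24x³ − 72x². Remainder: 27x² − 54x − 84.
Step 6: lead(27x² − 54x − 84) ÷ lead(D) = 27x² ÷ 3x = 9x. Subtract (9x)·D = 27x² − 81x. Remainder: 27x − 84.
Step 7: lead(27x − 84) ÷ lead(D) = 27x ÷ 3x = 9. Subtract (9)·D = 27x − 81. Remainder: −3.

R(x) = −3, so D(x) is not a factor of P(x). no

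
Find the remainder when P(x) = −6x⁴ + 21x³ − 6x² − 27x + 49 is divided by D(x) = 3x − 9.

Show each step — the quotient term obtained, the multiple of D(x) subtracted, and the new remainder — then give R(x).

Step 1: lead(−6x⁴ + 21x³ − 6x² − 27x + 49) ÷ lead(D) = −6x⁴ ÷ 3x = −2x³. Subtract (−2x³)·D = −6x⁴ + 18x³. Remainder: 3x³ − 6x² − 27x + 49.
Step 2: lead(3x³ − 6x² − 27x + 49) ÷ lead(D) = 3x³ ÷ 3x = x². Subtract (x²)·D = 3x³ − 9x². Remainder: 3x² − 27x + 49.
Step 3: lead(3x² − 27x + 49) ÷ lead(D) = 3x² ÷ 3x = x. Subtract (x)·D = 3x² − 9x. Remainder: −18x + 49.
Step 4: lead(−18x + 49) ÷ lead(D) = −18x ÷ 3x = −6. Subtract (−6)·D = −18x + 54. Remainder: −5.

R(x) = −5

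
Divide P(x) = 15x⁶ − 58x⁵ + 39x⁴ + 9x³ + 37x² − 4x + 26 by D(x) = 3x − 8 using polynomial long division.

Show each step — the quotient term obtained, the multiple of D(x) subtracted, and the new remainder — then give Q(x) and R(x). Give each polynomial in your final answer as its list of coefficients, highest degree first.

Step 1: lead(15x⁶ − 58x⁵ + 39x⁴ + 9x³ + 37x² − 4x + 26) ÷ lead(D) = 15x⁶ ÷ 3x = 5x⁵. Subtract (5x⁵)·D = 15x⁶ − 40x⁵. Remainder: −18x⁵ + 39x⁴ + 9x³ + 37x² − 4x + 26.
Step 2: lead(−18x⁵ + 39x⁴ + 9x³ + 37x² − 4x + 26) ÷ lead(D) = −18x⁵ ÷ 3x = −6x⁴. Subtract (−6x⁴)·D = −18x⁵ + 48x⁴. Remainder: −9x⁴ + 9x³ + 37x² − 4x + 26.
Step 3: lead(−9x⁴ + 9x³ + 37x² − 4x + 26) ÷ lead(D) = −9x⁴ ÷ 3x = −3x³. Subtract (−3x³)·D = −9x⁴ + 24x³. Remainder: −15x³ + 37x² − 4x + 26.
Step 4: lead(−15x³ + 37x² − 4x + 26) ÷ lead(D) = −15x³ ÷ 3x = −5x². Subtract (−5x²)·D = −15x³ + 40x². Remainder: −3x² − 4x + 26.
Step 5: lead(−3x² − 4x + 26) ÷ lead(D) = −3x² ÷ 3x = −x. Subtract (−x)·D = −3x² + 8x. Remainder: −12x + 26.
Step 6: lead(−12x + 26) ÷ lead(D) = −12x ÷ 3x = −4. Subtract (−4)·D = −12x + 32. Remainder: −6.

Q = [5, -6, -3, -5, -1, -4]; R = [-6]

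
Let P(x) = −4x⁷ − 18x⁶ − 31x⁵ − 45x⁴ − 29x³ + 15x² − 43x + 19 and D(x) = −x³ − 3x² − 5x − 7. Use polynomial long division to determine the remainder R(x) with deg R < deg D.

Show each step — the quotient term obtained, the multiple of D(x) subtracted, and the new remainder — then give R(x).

R(x) = 3x + 5

Step 1: lead(−4x⁷ − 18x⁶ − 31x⁵ − 45x⁴ − 29x³ + 15x² − 43x + 19) ÷ lead(D) = −4x⁷ ÷ −x³ = 4x⁴. Subtract (4x⁴)·D = −4x⁷ − 12x⁶ − 20x⁵ − 28x⁴. Remainder: −6x⁶ − 11x⁵ − 17x⁴ − 29x³ + 15x² − 43x + 19.
Step 2: lead(−6x⁶ − 11x⁵ − 17x⁴ − 29x³ + 15x² − 43x + 19) ÷ lead(D) = −6x⁶ ÷ −x³ = 6x³. Subtract (6x³)·D = −6x⁶ − 18x⁵ − 30x⁴ − 42x³. Remainder: 7x⁵ + 13x⁴ + 13x³ + 15x² − 43x + 19.
Step 3: lead(7x⁵ + 13x⁴ + 13x³ + 15x² − 43x + 19) ÷ lead(D) = 7x⁵ ÷ −x³ = −7x². Subtract (−7x²)·D = 7x⁵ + 21x⁴ + 35x³ + 49x². Remainder: −8x⁴ − 22x³ − 34x² − 43x + 19.
Step 4: lead(−8x⁴ − 22x³ − 34x² − 43x + 19) ÷ lead(D) = −8x⁴ ÷ −x³ = 8x. Subtract (8x)·D = −8x⁴ − 24x³ − 40x² − 56x. Remainder: 2x³ + 6x² + 13x + 19.
Step 5: lead(2x³ + 6x² + 13x + 19) ÷ lead(D) = 2x³ ÷ −x³ = −2. Subtract (−2)·D = 2x³ + 6x² + 10x + 14. Remainder: 3x + 5.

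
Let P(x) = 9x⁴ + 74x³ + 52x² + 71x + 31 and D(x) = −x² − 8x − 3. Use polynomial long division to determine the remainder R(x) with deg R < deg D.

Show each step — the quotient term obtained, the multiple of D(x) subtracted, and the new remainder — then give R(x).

Step 1: lead(9x⁴ + 74x³ + 52x² + 71x + 31) ÷ lead(D) = 9x⁴ ÷ −x² = −9x². Subtract (−9x²)·D = 9x⁴ + 72x³ + 27x². Remainder: 2x³ + 25x² + 71x + 31.
Step 2: lead(2x³ + 25x² + 71x + 31) ÷ lead(D) = 2x³ ÷ −x² = −2x. Subtract (−2x)·D = 2x³ + 16x² + 6x. Remainder: 9x² + 65x + 31.
Step 3: lead(9x² + 65x + 31) ÷ lead(D) = 9x² ÷ −x² = −9. Subtract (−9)·D = 9x² + 72x + 27. Remainder: −7x + 4.

R(x) = −7x + 4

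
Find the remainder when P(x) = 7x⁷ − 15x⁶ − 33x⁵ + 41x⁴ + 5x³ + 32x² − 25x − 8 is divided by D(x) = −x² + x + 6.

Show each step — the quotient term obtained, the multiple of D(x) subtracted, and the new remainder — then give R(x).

R(x) = 6x − 2

Step 1: lead(7x⁷ − 15x⁶ − 33x⁵ + 41x⁴ + 5x³ + 32x² − 25x − 8) ÷ lead(D) = 7x⁷ ÷ −x² = −7x⁵. Subtract (−7x⁵)·D = 7x⁷ − 7x⁶ − 42x⁵. Remainder: −8x⁶ + 9x⁵ + 41x⁴ + 5x³ + 32x² − 25x − 8.
Step 2: lead(−8x⁶ + 9x⁵ + 41x⁴ + 5x³ + 32x² − 25x − 8) ÷ lead(D) = −8x⁶ ÷ −x² = 8x⁴. Subtract (8x⁴)·D = −8x⁶ + 8x⁵ + 48x⁴. Remainder: x⁵ − 7x⁴ + 5x³ + 32x² − 25x − 8.
Step 3: lead(x⁵ − 7x⁴ + 5x³ + 32x² − 25x − 8) ÷ lead(D) = x⁵ ÷ −x² = −x³. Subtract (−x³)·D = x⁵ − x⁴ − 6x³. Remainder: −6x⁴ + 11x³ + 32x² − 25x − 8.
Step 4: lead(−6x⁴ + 11x³ + 32x² − 25x − 8) ÷ lead(D) = −6x⁴ ÷ −x² = 6x². Subtract (6x²)·D = −6x⁴ + 6x³ + 36x². Remainder: 5x³ − 4x² − 25x − 8.
Step 5: lead(5x³ − 4x² − 25x − 8) ÷ lead(D) = 5x³ ÷ −x² = −5x. Subtract (−5x)·D = 5x³ − 5x² − 30x. Remainder: x² + 5x − 8.
Step 6: lead(x² + 5x − 8) ÷ lead(D) = x² ÷ −x² = −1. Subtract (−1)·D = x² − x − 6. Remainder: 6x − 2.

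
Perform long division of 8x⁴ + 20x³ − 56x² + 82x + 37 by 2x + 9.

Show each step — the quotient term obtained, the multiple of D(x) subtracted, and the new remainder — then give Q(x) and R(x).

Step 1: lead(8x⁴ + 20x³ − 56x² + 82x + 37) ÷ lead(D) = 8x⁴ ÷ 2x = 4x³. Subtract (4x³)·D = 8x⁴ + 36x³. Remainder: −16x³ − 56x² + 82x + 37.
Step 2: lead(−16x³ − 56x² + 82x + 37) ÷ lead(D) = −16x³ ÷ 2x = −8x². Subtract (−8x²)·D = −16x³ − 72x². Remainder: 16x² + 82x + 37.
Step 3: lead(16x² + 82x + 37) ÷ lead(D) = 16x² ÷ 2x = 8x. Subtract (8x)·D = 16x² + 72x. Remainder: 10x + 37.
Step 4: lead(10x + 37) ÷ lead(D) = 10x ÷ 2x = 5. Subtract (5)·D = 10x + 45. Remainder: −8.

Q(x) = 4x³ − 8x² + 8x + 5; R(x) = −8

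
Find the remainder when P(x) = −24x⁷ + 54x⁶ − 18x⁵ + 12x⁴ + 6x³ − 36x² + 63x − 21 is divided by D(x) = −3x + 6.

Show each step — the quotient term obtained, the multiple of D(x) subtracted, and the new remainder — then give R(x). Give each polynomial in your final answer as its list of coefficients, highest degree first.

R = [9]

Step 1: lead(−24x⁷ + 54x⁶ − 18x⁵ + 12x⁴ + 6x³ − 36x² + 63x − 21) ÷ lead(D) = −24x⁷ ÷ −3x = 8x⁶. Subtract (8x⁶)·D = −24x⁷ + 48x⁶. Remainder: 6x⁶ − 18x⁵ + 12x⁴ + 6x³ − 36x² + 63x − 21.
Step 2: lead(6x⁶ − 18x⁵ + 12x⁴ + 6x³ − 36x² + 63x − 21) ÷ lead(D) = 6x⁶ ÷ −3x = −2x⁵. Subtract (−2x⁵)·D = 6x⁶ − 12x⁵. Remainder: −6x⁵ + 12x⁴ + 6x³ − 36x² + 63x − 21.
Step 3: lead(−6x⁵ + 12x⁴ + 6x³ − 36x² + 63x − 21) ÷ lead(D) = −6x⁵ ÷ −3x = 2x⁴. Subtract (2x⁴)·D = −6x⁵ + 12x⁴. Remainder: 6x³ − 36x² + 63x − 21.
Step 4: lead(6x³ − 36x² + 63x − 21) ÷ lead(D) = 6x³ ÷ −3x = −2x². Subtract (−2x²)·D = 6x³ − 12x². Remainder: −24x² + 63x − 21.
Step 5: lead(−24x² + 63x − 21) ÷ lead(D) = −24x² ÷ −3x = 8x. Subtract (8x)·D = −24x² + 48x. Remainder: 15x − 21.
Step 6: lead(15x − 21) ÷ lead(D) = 15x ÷ −3x = −5. Subtract (−5)·D = 15x − 30. Remainder: 9.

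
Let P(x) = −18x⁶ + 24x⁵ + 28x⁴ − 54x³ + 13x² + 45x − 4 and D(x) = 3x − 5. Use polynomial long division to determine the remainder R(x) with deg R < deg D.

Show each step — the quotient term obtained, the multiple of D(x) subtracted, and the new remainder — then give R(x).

Step 1: lead(−18x⁶ + 24x⁵ + 28x⁴ − 54x³ + 13x² + 45x − 4) ÷ lead(D) = −18x⁶ ÷ 3x = −6x⁵. Subtract (−6x⁵)·D = −18x⁶ + 30x⁵. Remainder: −6x⁵ + 28x⁴ − 54x³ + 13x² + 45x − 4.
Step 2: lead(−6x⁵ + 28x⁴ − 54x³ + 13x² + 45x − 4) ÷ lead(D) = −6x⁵ ÷ 3x = −2x⁴. Subtract (−2x⁴)·D = −6x⁵ + 10x⁴. Remainder: 18x⁴ − 54x³ + 13x² + 45x − 4.
Step 3: lead(18x⁴ − 54x³ + 13x² + 45x − 4) ÷ lead(D) = 18x⁴ ÷ 3x = 6x³. Subtract (6x³)·D = 18x⁴ − 30x³. Remainder: −24x³ + 13x² + 45x − 4.
Step 4: lead(−24x³ + 13x² + 45x − 4) ÷ lead(D) = −24x³ ÷ 3x = −8x². Subtract (−8x²)·D = −24x³ + 40x². Remainder: −27x² + 45x − 4.
Step 5: lead(−27x² + 45x − 4) ÷ lead(D) = −27x² ÷ 3x = −9x. Subtract (−9x)·D = −27x² + 45x. Remainder: −4.

R(x) = −4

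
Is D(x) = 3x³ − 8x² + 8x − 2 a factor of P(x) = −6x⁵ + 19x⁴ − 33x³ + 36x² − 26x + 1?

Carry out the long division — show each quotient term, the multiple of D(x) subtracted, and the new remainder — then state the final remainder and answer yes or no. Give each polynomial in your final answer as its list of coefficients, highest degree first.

R = [-5], so D(x) is not a factor of P(x). no

Step 1: lead(−6x⁵ + 19x⁴ − 33x³ + 36x² − 26x + 1) ÷ lead(D) = −6x⁵ ÷ 3x³ = −2x². Subtract (−2x²)·D = −6x⁵ + 16x⁴ − 16x³ + 4x². Remainder: 3x⁴ − 17x³ + 32x² − 26x + 1.
Step 2: lead(3x⁴ − 17x³ + 32x² − 26x + 1) ÷ lead(D) = 3x⁴ ÷ 3x³ = x. Subtract (x)·D = 3x⁴ − 8x³ + 8x² − 2x. Remainder: −9x³ + 24x² − 24x + 1.
Step 3: lead(−9x³ + 24x² − 24x + 1) ÷ lead(D) = −9x³ ÷ 3x³ = −3. Subtract (−3)·D = −9x³ + 24x² − 24x + 6. Remainder: −5.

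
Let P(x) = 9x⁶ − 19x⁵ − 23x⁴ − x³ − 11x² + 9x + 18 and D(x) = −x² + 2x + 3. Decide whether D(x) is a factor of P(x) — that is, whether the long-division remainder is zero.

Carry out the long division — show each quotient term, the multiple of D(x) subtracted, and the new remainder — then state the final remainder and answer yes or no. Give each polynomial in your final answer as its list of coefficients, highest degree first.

Step 1: lead(9x⁶ − 19x⁵ − 23x⁴ − x³ − 11x² + 9x + 18) ÷ lead(D) = 9x⁶ ÷ −x² = −9x⁴. Subtract (−9x⁴)·D = 9x⁶ − 18x⁵ − 27x⁴. Remainder: −x⁵ + 4x⁴ − x³ − 11x² + 9x + 18.
Step 2: lead(−x⁵ + 4x⁴ − x³ − 11x² + 9x + 18) ÷ lead(D) = −x⁵ ÷ −x² = x³. Subtract (x³)·D = −x⁵ + 2x⁴ + 3x³. Remainder: 2x⁴ − 4x³ − 11x² + 9x + 18.
Step 3: lead(2x⁴ − 4x³ − 11x² + 9x + 18) ÷ lead(D) = 2x⁴ ÷ −x² = −2x². Subtract (−2x²)·D = 2x⁴ − 4x³ − 6x². Remainder: −5x² + 9x + 18.
Step 4: lead(−5x² + 9x + 18) ÷ lead(D) = −5x² ÷ −x² = 5. Subtract (5)·D = −5x² + 10x + 15. Remainder: −x + 3.

R = [-1, 3], so D(x) is not a factor of P(x). no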